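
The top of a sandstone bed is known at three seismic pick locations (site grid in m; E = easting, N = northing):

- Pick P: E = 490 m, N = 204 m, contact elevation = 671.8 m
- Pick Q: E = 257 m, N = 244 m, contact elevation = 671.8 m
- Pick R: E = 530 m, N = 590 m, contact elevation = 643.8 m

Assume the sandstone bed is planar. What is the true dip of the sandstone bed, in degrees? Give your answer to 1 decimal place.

Let the plane be z = a·E + b·N + c.
Pick Q−Pick P: −233a + 40b = 0;  Pick R−Pick P: 40a + 386b = −28.
Solving gives a = −0.01224, b = −0.07127.
Gradient magnitude |∇z| = √(a² + b²) = √(0.00015 + 0.00508) = 0.07231.
True dip = arctan(0.07231) = 4.1°, dipping toward N (azimuth ≈ 010°).

4.1°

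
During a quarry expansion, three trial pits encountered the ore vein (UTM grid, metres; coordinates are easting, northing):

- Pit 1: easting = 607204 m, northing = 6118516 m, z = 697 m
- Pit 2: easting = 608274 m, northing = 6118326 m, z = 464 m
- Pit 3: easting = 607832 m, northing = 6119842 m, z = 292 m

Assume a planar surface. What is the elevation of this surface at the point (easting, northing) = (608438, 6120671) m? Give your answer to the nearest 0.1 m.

Two edge vectors: Pit 1→Pit 2 = (1070, -190, -233), Pit 1→Pit 3 = (628, 1326, -405).
Normal n = (Pit 1→Pit 2) × (Pit 1→Pit 3) = (385908, 287026, 1538140).
So ∂z/∂easting = −n_x/n_z = −0.250892637 and ∂z/∂northing = −n_y/n_z = −0.186605901.
Intercept c from Pit 1: 697 + 152343.01 + 1141751.19 = 1294791.20.
At (608438, 6120671): z = −152652.6 − 1142153.3 + 1294791.20 = -14.7 m.

-14.7 m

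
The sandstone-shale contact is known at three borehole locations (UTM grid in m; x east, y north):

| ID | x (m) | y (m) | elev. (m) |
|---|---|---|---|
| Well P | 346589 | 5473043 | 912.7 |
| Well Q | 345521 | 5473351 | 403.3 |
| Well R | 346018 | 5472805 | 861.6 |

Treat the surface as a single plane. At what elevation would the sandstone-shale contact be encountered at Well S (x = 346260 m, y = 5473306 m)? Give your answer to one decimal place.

663.4 m

Let the plane be z = a·x + b·y + c.
Well Q−Well P: −1068a + 308b = −509.4;  Well R−Well P: −571a − 238b = −51.1.
Solving gives a = 0.318510320, b = −0.549451229.
Then c = 912.7 − a·346589 − b·5473043 = 2897690.73.
At (346260, 5473306): z = 110287.4 − 3007314.7 + 2897690.73 = 663.4 m.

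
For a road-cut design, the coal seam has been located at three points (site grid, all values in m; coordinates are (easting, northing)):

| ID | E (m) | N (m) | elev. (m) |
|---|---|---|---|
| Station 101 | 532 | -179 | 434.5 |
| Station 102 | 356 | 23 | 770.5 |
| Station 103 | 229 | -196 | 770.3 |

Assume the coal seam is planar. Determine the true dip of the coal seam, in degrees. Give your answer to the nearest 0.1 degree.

53.0°

Two edge vectors: Station 101→Station 102 = (-176, 202, 336), Station 101→Station 103 = (-303, -17, 335.8).
Normal n = (Station 101→Station 102) × (Station 101→Station 103) = (73543.6, -42707.2, 64198).
So ∂z/∂E = −n_x/n_z = −1.14557 and ∂z/∂N = −n_y/n_z = 0.66524.
Gradient magnitude |∇z| = √(a² + b²) = √(1.31234 + 0.44255) = 1.32472.
True dip = arctan(1.32472) = 53.0°, dipping toward ESE (azimuth ≈ 120°).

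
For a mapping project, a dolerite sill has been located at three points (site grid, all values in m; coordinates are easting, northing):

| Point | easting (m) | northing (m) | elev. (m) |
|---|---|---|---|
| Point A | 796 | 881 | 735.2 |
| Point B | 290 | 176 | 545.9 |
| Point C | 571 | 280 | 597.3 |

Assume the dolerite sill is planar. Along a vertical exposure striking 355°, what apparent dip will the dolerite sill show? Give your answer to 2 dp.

Let the plane be z = a·easting + b·northing + c.
Point B−Point A: −506a − 705b = −189.3;  Point C−Point A: −225a − 601b = −137.9.
Solving gives a = 0.11376, b = 0.18686.
Unit vector along 355° is (sin 355°, cos 355°) = (-0.0872, 0.9962).
Slope in that direction = a·(-0.0872) + b·(0.9962) = 0.17624.
Apparent dip = arctan|0.17624| = 9.99° (true dip is 12.3°, so apparent ≤ true as expected).

9.99°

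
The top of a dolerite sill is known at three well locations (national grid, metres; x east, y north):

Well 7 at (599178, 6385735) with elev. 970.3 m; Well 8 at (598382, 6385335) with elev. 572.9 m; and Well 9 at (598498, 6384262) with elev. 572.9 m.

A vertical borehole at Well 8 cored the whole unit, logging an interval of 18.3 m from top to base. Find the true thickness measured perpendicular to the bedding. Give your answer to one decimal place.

Let the plane be z = a·x + b·y + c.
Well 8−Well 7: −796a − 400b = −397.4;  Well 9−Well 7: −680a − 1473b = −397.4.
Solving gives a = 0.47352, b = 0.05119.
|∇z| = √(a²+b²) = 0.47628, so dip δ = arctan(0.47628) = 25.47°.
True thickness = vertical thickness × cos δ = 18.3 × cos 25.47° = 16.5 m.

16.5 m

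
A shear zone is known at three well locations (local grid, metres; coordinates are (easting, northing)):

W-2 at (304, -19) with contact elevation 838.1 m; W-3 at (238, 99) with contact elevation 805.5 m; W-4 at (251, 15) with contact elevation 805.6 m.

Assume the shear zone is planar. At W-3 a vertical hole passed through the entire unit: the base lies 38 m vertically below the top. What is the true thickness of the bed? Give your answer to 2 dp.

31.31 m

Two edge vectors: W-2→W-3 = (-66, 118, -32.6), W-2→W-4 = (-53, 34, -32.5).
Normal n = (W-2→W-3) × (W-2→W-4) = (-2726.6, -417.2, 4010).
So ∂z/∂E = −n_x/n_z = 0.67995 and ∂z/∂N = −n_y/n_z = 0.10404.
|∇z| = √(a²+b²) = 0.68786, so dip δ = arctan(0.68786) = 34.52°.
True thickness = vertical thickness × cos δ = 38 × cos 34.52° = 31.31 m.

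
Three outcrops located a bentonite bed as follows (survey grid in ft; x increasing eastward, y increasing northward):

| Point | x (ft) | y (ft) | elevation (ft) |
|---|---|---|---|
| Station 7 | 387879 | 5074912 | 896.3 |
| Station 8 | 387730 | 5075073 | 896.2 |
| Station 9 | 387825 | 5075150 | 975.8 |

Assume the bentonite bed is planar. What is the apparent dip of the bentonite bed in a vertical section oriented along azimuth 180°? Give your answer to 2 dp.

23.88°

Two edge vectors: Station 7→Station 8 = (-149, 161, -0.1), Station 7→Station 9 = (-54, 238, 79.5).
Normal n = (Station 7→Station 8) × (Station 7→Station 9) = (12823.3, 11850.9, -26768).
So ∂z/∂x = −n_x/n_z = 0.47905 and ∂z/∂y = −n_y/n_z = 0.44273.
Unit vector along 180° is (sin 180°, cos 180°) = (0.0000, -1.0000).
Slope in that direction = a·(0.0000) + b·(-1.0000) = −0.44273.
Apparent dip = arctan|0.44273| = 23.88° (true dip is 33.1°, so apparent ≤ true as expected).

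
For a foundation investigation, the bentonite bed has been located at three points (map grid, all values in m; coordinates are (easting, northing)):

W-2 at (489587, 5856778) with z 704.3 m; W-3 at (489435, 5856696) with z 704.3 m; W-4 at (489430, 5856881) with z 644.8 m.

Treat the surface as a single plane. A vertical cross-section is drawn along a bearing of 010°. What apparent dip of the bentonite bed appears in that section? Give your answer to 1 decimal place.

Two edge vectors: W-2→W-3 = (-152, -82, 0), W-2→W-4 = (-157, 103, -59.5).
Normal n = (W-2→W-3) × (W-2→W-4) = (4879, -9044, -28530).
So ∂z/∂E = −n_x/n_z = 0.17101 and ∂z/∂N = −n_y/n_z = −0.31700.
Unit vector along 010° is (sin 10°, cos 10°) = (0.1736, 0.9848).
Slope in that direction = a·(0.1736) + b·(0.9848) = −0.28249.
Apparent dip = arctan|0.28249| = 15.8° (true dip is 19.8°, so apparent ≤ true as expected).

15.8°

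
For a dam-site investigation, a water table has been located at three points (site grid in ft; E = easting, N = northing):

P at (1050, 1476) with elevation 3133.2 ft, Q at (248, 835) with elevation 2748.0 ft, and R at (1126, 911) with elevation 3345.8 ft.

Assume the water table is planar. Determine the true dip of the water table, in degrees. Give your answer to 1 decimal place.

Two edge vectors: P→Q = (-802, -641, -385.2), P→R = (76, -565, 212.6).
Normal n = (P→Q) × (P→R) = (-353914.6, 141230, 501846).
So ∂z/∂E = −n_x/n_z = 0.70523 and ∂z/∂N = −n_y/n_z = −0.28142.
Gradient magnitude |∇z| = √(a² + b²) = √(0.49734 + 0.07920) = 0.75930.
True dip = arctan(0.75930) = 37.2°, dipping toward WNW (azimuth ≈ 292°).

37.2°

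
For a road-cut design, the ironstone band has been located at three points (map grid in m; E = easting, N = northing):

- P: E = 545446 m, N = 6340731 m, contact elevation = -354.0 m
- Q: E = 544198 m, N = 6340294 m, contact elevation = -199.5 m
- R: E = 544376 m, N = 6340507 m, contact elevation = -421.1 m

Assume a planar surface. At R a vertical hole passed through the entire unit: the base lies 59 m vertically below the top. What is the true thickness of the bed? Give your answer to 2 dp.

Two edge vectors: P→Q = (-1248, -437, 154.5), P→R = (-1070, -224, -67.1).
Normal n = (P→Q) × (P→R) = (63930.7, -249055.8, -188038).
So ∂z/∂E = −n_x/n_z = 0.33999 and ∂z/∂N = −n_y/n_z = −1.32450.
|∇z| = √(a²+b²) = 1.36744, so dip δ = arctan(1.36744) = 53.82°.
True thickness = vertical thickness × cos δ = 59 × cos 53.82° = 34.83 m.

34.83 m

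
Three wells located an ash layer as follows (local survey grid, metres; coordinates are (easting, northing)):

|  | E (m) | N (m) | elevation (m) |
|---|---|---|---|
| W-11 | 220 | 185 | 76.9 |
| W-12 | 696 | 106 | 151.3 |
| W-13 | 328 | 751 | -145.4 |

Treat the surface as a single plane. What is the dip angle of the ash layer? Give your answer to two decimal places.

Two edge vectors: W-11→W-12 = (476, -79, 74.4), W-11→W-13 = (108, 566, -222.3).
Normal n = (W-11→W-12) × (W-11→W-13) = (-24548.7, 113850, 277948).
So ∂z/∂E = −n_x/n_z = 0.08832 and ∂z/∂N = −n_y/n_z = −0.40961.
Gradient magnitude |∇z| = √(a² + b²) = √(0.00780 + 0.16778) = 0.41902.
True dip = arctan(0.41902) = 22.73°, dipping toward NNW (azimuth ≈ 348°).

22.73°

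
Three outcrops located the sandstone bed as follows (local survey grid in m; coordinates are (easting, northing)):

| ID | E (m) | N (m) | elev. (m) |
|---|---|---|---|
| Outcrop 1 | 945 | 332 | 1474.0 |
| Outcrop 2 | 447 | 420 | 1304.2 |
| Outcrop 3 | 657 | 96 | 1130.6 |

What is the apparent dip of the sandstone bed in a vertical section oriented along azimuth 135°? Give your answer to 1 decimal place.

Let the plane be z = a·E + b·N + c.
Outcrop 2−Outcrop 1: −498a + 88b = −169.8;  Outcrop 3−Outcrop 1: −288a − 236b = −343.4.
Solving gives a = 0.49199, b = 0.85469.
Unit vector along 135° is (sin 135°, cos 135°) = (0.7071, -0.7071).
Slope in that direction = a·(0.7071) + b·(-0.7071) = −0.25646.
Apparent dip = arctan|0.25646| = 14.4° (true dip is 44.6°, so apparent ≤ true as expected).

14.4°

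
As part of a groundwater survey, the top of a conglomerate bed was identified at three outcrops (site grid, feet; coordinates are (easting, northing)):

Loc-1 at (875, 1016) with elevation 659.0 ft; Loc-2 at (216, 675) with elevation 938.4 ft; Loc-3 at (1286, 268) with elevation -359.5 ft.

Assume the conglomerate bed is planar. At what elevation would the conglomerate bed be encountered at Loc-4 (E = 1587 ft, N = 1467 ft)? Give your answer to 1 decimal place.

Let the plane be z = a·E + b·N + c.
Loc-2−Loc-1: −659a − 341b = 279.4;  Loc-3−Loc-1: 411a − 748b = −1018.5.
Solving gives a = −0.878715, b = 0.878808.
Then c = 659 − a·875 − b·1016 = 535.01.
At (1587, 1467): z = −1394.5 + 1289.2 + 535.01 = 429.7 ft.

429.7 ft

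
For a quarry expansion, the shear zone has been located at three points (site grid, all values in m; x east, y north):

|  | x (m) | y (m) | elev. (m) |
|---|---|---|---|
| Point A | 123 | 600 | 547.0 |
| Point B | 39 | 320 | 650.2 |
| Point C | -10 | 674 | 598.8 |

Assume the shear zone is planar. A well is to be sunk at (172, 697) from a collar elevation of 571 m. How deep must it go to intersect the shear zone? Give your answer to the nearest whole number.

Two edge vectors: Point A→Point B = (-84, -280, 103.2), Point A→Point C = (-133, 74, 51.8).
Normal n = (Point A→Point B) × (Point A→Point C) = (-22140.8, -9374.4, -43456).
So ∂z/∂x = −n_x/n_z = −0.50950 and ∂z/∂y = −n_y/n_z = −0.21572.
Intercept c from Point A: 547 + 62.67 + 129.43 = 739.10.
At (172, 697): z_contact = −87.6 − 150.4 + 739.10 = 501.1 m.
Depth below ground = 571 − 501.1 = 70 m.

70 m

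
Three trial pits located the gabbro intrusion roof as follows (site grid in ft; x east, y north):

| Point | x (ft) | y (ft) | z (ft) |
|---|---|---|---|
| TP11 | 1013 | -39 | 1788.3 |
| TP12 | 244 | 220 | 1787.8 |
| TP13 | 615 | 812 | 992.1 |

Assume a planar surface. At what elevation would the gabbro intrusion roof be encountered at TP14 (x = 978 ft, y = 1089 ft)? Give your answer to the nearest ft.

549 ft

Two edge vectors: TP11→TP12 = (-769, 259, -0.5), TP11→TP13 = (-398, 851, -796.2).
Normal n = (TP11→TP12) × (TP11→TP13) = (-205790.3, -612078.8, -551337).
So ∂z/∂x = −n_x/n_z = −0.37326 and ∂z/∂y = −n_y/n_z = −1.11017.
Intercept c from TP11: 1788.3 + 378.11 − 43.30 = 2123.11.
At (978, 1089): z = −365.0 − 1209.0 + 2123.11 = 549.1 ft.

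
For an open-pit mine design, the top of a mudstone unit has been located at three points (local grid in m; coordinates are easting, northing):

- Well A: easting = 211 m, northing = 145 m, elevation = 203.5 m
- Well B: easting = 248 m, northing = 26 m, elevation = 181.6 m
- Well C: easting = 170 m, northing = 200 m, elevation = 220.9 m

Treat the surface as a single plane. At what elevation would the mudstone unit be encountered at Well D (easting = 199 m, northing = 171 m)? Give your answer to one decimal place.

Two edge vectors: Well A→Well B = (37, -119, -21.9), Well A→Well C = (-41, 55, 17.4).
Normal n = (Well A→Well B) × (Well A→Well C) = (-866.1, 254.1, -2844).
So ∂z/∂easting = −n_x/n_z = −0.30454 and ∂z/∂northing = −n_y/n_z = 0.08935.
Intercept c from Well A: 203.5 + 64.26 − 12.96 = 254.80.
At (199, 171): z = −60.6 + 15.3 + 254.80 = 209.5 m.

209.5 m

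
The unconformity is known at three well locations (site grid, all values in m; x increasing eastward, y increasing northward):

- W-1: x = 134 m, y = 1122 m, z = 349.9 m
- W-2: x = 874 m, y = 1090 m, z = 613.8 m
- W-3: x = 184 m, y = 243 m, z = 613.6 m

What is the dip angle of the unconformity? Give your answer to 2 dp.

23.95°

Let the plane be z = a·x + b·y + c.
W-2−W-1: 740a − 32b = 263.9;  W-3−W-1: 50a − 879b = 263.7.
Solving gives a = 0.34450, b = −0.28040.
Gradient magnitude |∇z| = √(a² + b²) = √(0.11868 + 0.07863) = 0.44419.
True dip = arctan(0.44419) = 23.95°, dipping toward NW (azimuth ≈ 309°).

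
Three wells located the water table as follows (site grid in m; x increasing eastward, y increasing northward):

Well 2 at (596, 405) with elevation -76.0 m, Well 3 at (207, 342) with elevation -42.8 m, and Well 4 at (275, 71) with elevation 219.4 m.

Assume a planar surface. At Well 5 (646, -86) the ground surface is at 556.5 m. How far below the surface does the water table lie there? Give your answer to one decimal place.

162.5 m

Two edge vectors: Well 2→Well 3 = (-389, -63, 33.2), Well 2→Well 4 = (-321, -334, 295.4).
Normal n = (Well 2→Well 3) × (Well 2→Well 4) = (-7521.4, 104253.4, 109703).
So ∂z/∂x = −n_x/n_z = 0.06856 and ∂z/∂y = −n_y/n_z = −0.95032.
Intercept c from Well 2: -76 − 40.86 + 384.88 = 268.02.
At (646, -86): z_contact = 44.29 + 81.73 + 268.02 = 394.04 m.
Depth below ground = 556.5 − 394.04 = 162.5 m.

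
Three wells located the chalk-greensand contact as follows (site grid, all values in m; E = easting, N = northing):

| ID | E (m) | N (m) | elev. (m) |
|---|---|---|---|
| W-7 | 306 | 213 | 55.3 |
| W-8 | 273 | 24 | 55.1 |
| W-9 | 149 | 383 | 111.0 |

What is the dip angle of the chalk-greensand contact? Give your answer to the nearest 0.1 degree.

Let the plane be z = a·E + b·N + c.
W-8−W-7: −33a − 189b = −0.2;  W-9−W-7: −157a + 170b = 55.7.
Solving gives a = −0.29740, b = 0.05299.
Gradient magnitude |∇z| = √(a² + b²) = √(0.08845 + 0.00281) = 0.30209.
True dip = arctan(0.30209) = 16.8°, dipping toward E (azimuth ≈ 100°).

16.8°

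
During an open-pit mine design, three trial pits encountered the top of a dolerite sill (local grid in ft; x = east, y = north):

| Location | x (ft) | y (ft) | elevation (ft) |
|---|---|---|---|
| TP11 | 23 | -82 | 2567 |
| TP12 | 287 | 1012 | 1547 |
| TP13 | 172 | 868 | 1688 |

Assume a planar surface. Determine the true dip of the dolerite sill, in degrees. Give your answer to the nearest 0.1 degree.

42.5°

Let the plane be z = a·x + b·y + c.
TP12−TP11: 264a + 1094b = −1020;  TP13−TP11: 149a + 950b = −879.
Solving gives a = −0.08399, b = −0.91209.
Gradient magnitude |∇z| = √(a² + b²) = √(0.00705 + 0.83191) = 0.91595.
True dip = arctan(0.91595) = 42.5°, dipping toward N (azimuth ≈ 005°).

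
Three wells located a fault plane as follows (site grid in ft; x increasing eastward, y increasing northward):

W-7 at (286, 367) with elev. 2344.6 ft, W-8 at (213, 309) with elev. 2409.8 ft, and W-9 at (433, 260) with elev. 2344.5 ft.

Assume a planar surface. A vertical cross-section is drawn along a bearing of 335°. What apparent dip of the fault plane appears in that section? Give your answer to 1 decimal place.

Two edge vectors: W-7→W-8 = (-73, -58, 65.2), W-7→W-9 = (147, -107, -0.1).
Normal n = (W-7→W-8) × (W-7→W-9) = (6982.2, 9577.1, 16337).
So ∂z/∂x = −n_x/n_z = −0.42739 and ∂z/∂y = −n_y/n_z = −0.58622.
Unit vector along 335° is (sin 335°, cos 335°) = (-0.4226, 0.9063).
Slope in that direction = a·(-0.4226) + b·(0.9063) = −0.35068.
Apparent dip = arctan|0.35068| = 19.3° (true dip is 36.0°, so apparent ≤ true as expected).

19.3°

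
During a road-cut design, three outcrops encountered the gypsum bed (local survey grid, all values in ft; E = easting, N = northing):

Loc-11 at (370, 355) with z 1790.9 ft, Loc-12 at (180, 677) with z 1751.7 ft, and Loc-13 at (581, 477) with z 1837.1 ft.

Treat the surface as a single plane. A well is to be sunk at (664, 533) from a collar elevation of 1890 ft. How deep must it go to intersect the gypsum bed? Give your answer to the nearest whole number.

Let the plane be z = a·E + b·N + c.
Loc-12−Loc-11: −190a + 322b = −39.2;  Loc-13−Loc-11: 211a + 122b = 46.2.
Solving gives a = 0.21574, b = 0.00556.
Then c = 1790.9 − a·370 − b·355 = 1709.10.
At (664, 533): z_contact = 143.3 + 3.0 + 1709.10 = 1855.3 ft.
Depth below ground = 1890 − 1855.3 = 35 ft.

35 ft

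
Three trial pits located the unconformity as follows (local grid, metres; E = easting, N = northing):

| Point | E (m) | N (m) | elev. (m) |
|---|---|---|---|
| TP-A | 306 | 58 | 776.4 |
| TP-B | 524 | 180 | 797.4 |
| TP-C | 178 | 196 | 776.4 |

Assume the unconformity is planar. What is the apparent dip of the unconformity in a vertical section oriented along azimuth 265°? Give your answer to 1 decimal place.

Let the plane be z = a·E + b·N + c.
TP-B−TP-A: 218a + 122b = 21;  TP-C−TP-A: −128a + 138b = 0.
Solving gives a = 0.06341, b = 0.05882.
Unit vector along 265° is (sin 265°, cos 265°) = (-0.9962, -0.0872).
Slope in that direction = a·(-0.9962) + b·(-0.0872) = −0.06830.
Apparent dip = arctan|0.06830| = 3.9° (true dip is 4.9°, so apparent ≤ true as expected).

3.9°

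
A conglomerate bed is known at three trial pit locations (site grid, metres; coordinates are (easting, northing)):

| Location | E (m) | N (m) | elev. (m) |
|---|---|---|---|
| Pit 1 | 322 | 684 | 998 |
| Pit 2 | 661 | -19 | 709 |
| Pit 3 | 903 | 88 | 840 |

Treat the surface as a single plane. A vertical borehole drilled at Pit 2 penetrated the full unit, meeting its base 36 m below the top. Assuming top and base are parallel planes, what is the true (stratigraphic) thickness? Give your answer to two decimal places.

Let the plane be z = a·E + b·N + c.
Pit 2−Pit 1: 339a − 703b = −289;  Pit 3−Pit 1: 581a − 596b = −158.
Solving gives a = 0.29637, b = 0.55401.
|∇z| = √(a²+b²) = 0.62830, so dip δ = arctan(0.62830) = 32.14°.
True thickness = vertical thickness × cos δ = 36 × cos 32.14° = 30.48 m.

30.48 m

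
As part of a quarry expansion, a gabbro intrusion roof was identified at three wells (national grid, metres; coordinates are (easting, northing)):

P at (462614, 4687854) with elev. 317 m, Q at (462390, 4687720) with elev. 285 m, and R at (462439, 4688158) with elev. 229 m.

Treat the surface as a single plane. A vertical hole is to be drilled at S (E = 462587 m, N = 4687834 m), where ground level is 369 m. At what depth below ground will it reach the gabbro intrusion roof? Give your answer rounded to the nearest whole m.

Two edge vectors: P→Q = (-224, -134, -32), P→R = (-175, 304, -88).
Normal n = (P→Q) × (P→R) = (21520, -14112, -91546).
So ∂z/∂E = −n_x/n_z = 0.23507308 and ∂z/∂N = −n_y/n_z = −0.15415201.
Intercept c from P: 317 − 108748.10 + 722642.12 = 614211.02.
At (462587, 4687834): z_contact = 108741.7 − 722639.0 + 614211.02 = 313.7 m.
Depth below ground = 369 − 313.7 = 55 m.

55 m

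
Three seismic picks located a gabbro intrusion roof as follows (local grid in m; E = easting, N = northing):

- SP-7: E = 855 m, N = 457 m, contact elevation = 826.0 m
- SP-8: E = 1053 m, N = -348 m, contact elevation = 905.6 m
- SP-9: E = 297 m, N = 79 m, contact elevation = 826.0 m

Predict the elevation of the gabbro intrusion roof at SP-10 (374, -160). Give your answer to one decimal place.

Two edge vectors: SP-7→SP-8 = (198, -805, 79.6), SP-7→SP-9 = (-558, -378, 0).
Normal n = (SP-7→SP-8) × (SP-7→SP-9) = (30088.8, -44416.8, -524034).
So ∂z/∂E = −n_x/n_z = 0.057418 and ∂z/∂N = −n_y/n_z = −0.084759.
Intercept c from SP-7: 826 − 49.09 + 38.74 = 815.64.
At (374, -160): z = 21.5 + 13.6 + 815.64 = 850.7 m.

850.7 m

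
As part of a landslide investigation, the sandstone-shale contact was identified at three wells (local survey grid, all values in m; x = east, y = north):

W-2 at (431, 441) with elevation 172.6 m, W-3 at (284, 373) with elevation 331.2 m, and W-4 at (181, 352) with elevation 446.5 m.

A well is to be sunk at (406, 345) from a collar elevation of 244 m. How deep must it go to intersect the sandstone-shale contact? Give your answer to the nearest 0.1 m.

Let the plane be z = a·x + b·y + c.
W-3−W-2: −147a − 68b = 158.6;  W-4−W-2: −250a − 89b = 273.9.
Solving gives a = −1.15134, b = 0.15657.
Then c = 172.6 − a·431 − b·441 = 599.78.
At (406, 345): z_contact = −467.44 + 54.02 + 599.78 = 186.35 m.
Depth below ground = 244 − 186.35 = 57.6 m.

57.6 m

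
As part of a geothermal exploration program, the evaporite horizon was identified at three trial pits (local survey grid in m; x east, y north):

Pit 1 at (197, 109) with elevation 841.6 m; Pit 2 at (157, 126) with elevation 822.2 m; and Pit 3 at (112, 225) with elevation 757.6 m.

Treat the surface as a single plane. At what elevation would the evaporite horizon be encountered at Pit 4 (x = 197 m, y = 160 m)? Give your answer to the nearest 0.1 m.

814.3 m

Two edge vectors: Pit 1→Pit 2 = (-40, 17, -19.4), Pit 1→Pit 3 = (-85, 116, -84).
Normal n = (Pit 1→Pit 2) × (Pit 1→Pit 3) = (822.4, -1711, -3195).
So ∂z/∂x = −n_x/n_z = 0.25740 and ∂z/∂y = −n_y/n_z = −0.53552.
Intercept c from Pit 1: 841.6 − 50.71 + 58.37 = 849.26.
At (197, 160): z = 50.7 − 85.7 + 849.26 = 814.3 m.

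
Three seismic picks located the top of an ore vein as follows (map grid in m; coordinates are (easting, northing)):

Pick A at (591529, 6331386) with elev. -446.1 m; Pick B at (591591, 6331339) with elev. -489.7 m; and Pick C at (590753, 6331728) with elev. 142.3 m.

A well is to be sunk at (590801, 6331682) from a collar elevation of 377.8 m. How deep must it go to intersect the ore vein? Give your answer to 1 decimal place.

267.6 m

Let the plane be z = a·E + b·N + c.
Pick B−Pick A: 62a − 47b = −43.6;  Pick C−Pick A: −776a + 342b = 588.4.
Solving gives a = −0.834660728, b = −0.173382237.
Then c = -446.1 − a·591529 − b·6331386 = 1591029.80.
At (590801, 6331682): z_contact = −493118.39 − 1097801.19 + 1591029.80 = 110.21 m.
Depth below ground = 377.8 − 110.21 = 267.6 m.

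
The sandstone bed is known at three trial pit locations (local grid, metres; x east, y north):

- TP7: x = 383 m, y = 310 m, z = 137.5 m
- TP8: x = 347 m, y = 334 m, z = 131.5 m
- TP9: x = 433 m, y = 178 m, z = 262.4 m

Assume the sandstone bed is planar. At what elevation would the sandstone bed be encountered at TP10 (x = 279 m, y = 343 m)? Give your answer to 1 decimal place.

163.1 m

Two edge vectors: TP7→TP8 = (-36, 24, -6), TP7→TP9 = (50, -132, 124.9).
Normal n = (TP7→TP8) × (TP7→TP9) = (2205.6, 4196.4, 3552).
So ∂z/∂x = −n_x/n_z = −0.62095 and ∂z/∂y = −n_y/n_z = −1.18142.
Intercept c from TP7: 137.5 + 237.82 + 366.24 = 741.56.
At (279, 343): z = −173.2 − 405.2 + 741.56 = 163.1 m.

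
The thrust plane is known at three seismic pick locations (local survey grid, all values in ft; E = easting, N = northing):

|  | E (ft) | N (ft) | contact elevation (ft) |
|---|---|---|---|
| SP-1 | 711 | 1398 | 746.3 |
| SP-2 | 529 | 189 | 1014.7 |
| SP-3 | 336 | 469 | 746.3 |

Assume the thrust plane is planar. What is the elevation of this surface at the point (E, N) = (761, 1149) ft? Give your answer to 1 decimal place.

878.3 ft

Two edge vectors: SP-1→SP-2 = (-182, -1209, 268.4), SP-1→SP-3 = (-375, -929, 0).
Normal n = (SP-1→SP-2) × (SP-1→SP-3) = (249343.6, -100650, -284297).
So ∂z/∂E = −n_x/n_z = 0.877053 and ∂z/∂N = −n_y/n_z = −0.354031.
Intercept c from SP-1: 746.3 − 623.58 + 494.94 = 617.65.
At (761, 1149): z = 667.4 − 406.8 + 617.65 = 878.3 ft.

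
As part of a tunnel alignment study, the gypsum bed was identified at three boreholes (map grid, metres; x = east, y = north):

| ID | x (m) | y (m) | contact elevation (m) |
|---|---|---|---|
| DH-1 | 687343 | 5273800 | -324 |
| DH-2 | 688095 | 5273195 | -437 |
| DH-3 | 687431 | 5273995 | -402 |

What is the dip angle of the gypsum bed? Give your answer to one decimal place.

23.0°

Let the plane be z = a·x + b·y + c.
DH-2−DH-1: 752a − 605b = −113;  DH-3−DH-1: 88a + 195b = −78.
Solving gives a = −0.34633, b = −0.24371.
Gradient magnitude |∇z| = √(a² + b²) = √(0.11995 + 0.05939) = 0.42348.
True dip = arctan(0.42348) = 23.0°, dipping toward NE (azimuth ≈ 055°).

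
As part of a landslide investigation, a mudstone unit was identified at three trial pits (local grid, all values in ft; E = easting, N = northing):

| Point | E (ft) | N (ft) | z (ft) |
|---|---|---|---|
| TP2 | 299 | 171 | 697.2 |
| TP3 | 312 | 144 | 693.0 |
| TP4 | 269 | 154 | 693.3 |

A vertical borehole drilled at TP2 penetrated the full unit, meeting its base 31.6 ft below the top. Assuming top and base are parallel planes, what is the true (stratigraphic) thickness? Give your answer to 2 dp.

Let the plane be z = a·E + b·N + c.
TP3−TP2: 13a − 27b = −4.2;  TP4−TP2: −30a − 17b = −3.9.
Solving gives a = 0.03288, b = 0.17139.
|∇z| = √(a²+b²) = 0.17451, so dip δ = arctan(0.17451) = 9.90°.
True thickness = vertical thickness × cos δ = 31.6 × cos 9.90° = 31.13 ft.

31.13 ft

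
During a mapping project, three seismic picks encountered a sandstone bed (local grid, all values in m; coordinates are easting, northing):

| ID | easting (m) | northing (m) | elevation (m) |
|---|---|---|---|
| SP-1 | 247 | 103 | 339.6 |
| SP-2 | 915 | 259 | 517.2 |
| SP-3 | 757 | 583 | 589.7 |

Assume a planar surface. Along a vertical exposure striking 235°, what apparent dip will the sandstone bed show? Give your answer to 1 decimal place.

Two edge vectors: SP-1→SP-2 = (668, 156, 177.6), SP-1→SP-3 = (510, 480, 250.1).
Normal n = (SP-1→SP-2) × (SP-1→SP-3) = (-46232.4, -76490.8, 241080).
So ∂z/∂easting = −n_x/n_z = 0.19177 and ∂z/∂northing = −n_y/n_z = 0.31728.
Unit vector along 235° is (sin 235°, cos 235°) = (-0.8192, -0.5736).
Slope in that direction = a·(-0.8192) + b·(-0.5736) = −0.33908.
Apparent dip = arctan|0.33908| = 18.7° (true dip is 20.3°, so apparent ≤ true as expected).

18.7°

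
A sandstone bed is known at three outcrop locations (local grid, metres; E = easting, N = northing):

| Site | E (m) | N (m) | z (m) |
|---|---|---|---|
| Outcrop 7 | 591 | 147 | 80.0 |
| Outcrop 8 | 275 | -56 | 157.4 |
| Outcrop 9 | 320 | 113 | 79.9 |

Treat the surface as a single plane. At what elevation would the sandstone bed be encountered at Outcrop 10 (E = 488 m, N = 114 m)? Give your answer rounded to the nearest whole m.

89 m

Let the plane be z = a·E + b·N + c.
Outcrop 8−Outcrop 7: −316a − 203b = 77.4;  Outcrop 9−Outcrop 7: −271a − 34b = −0.1.
Solving gives a = 0.05990, b = −0.47453.
Then c = 80 − a·591 − b·147 = 114.35.
At (488, 114): z = 29.2 − 54.1 + 114.35 = 89.5 m.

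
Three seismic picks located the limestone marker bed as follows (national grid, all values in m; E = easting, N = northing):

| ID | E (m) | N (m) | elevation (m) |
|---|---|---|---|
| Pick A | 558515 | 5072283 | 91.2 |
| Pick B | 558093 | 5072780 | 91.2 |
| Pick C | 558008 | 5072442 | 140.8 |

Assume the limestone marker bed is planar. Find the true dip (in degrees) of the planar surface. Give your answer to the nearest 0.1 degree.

9.9°

Let the plane be z = a·E + b·N + c.
Pick B−Pick A: −422a + 497b = 0;  Pick C−Pick A: −507a + 159b = 49.6.
Solving gives a = −0.13334, b = −0.11321.
Gradient magnitude |∇z| = √(a² + b²) = √(0.01778 + 0.01282) = 0.17492.
True dip = arctan(0.17492) = 9.9°, dipping toward NE (azimuth ≈ 050°).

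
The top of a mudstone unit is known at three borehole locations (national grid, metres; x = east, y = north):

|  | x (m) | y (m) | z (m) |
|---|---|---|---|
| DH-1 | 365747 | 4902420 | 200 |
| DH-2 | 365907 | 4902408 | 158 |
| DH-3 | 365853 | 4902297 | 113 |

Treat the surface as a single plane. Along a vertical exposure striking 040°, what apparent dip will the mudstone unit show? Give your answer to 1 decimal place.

14.0°

Two edge vectors: DH-1→DH-2 = (160, -12, -42), DH-1→DH-3 = (106, -123, -87).
Normal n = (DH-1→DH-2) × (DH-1→DH-3) = (-4122, 9468, -18408).
So ∂z/∂x = −n_x/n_z = −0.22392 and ∂z/∂y = −n_y/n_z = 0.51434.
Unit vector along 040° is (sin 40°, cos 40°) = (0.6428, 0.7660).
Slope in that direction = a·(0.6428) + b·(0.7660) = 0.25007.
Apparent dip = arctan|0.25007| = 14.0° (true dip is 29.3°, so apparent ≤ true as expected).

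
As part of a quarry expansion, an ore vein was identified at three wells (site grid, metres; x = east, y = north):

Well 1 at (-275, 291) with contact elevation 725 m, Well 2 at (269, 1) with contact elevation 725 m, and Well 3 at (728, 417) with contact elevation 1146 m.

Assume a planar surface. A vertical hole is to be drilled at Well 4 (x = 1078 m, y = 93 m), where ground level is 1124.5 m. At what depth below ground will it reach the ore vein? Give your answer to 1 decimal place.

66.1 m

Two edge vectors: Well 1→Well 2 = (544, -290, 0), Well 1→Well 3 = (1003, 126, 421).
Normal n = (Well 1→Well 2) × (Well 1→Well 3) = (-122090, -229024, 359414).
So ∂z/∂x = −n_x/n_z = 0.339692 and ∂z/∂y = −n_y/n_z = 0.637215.
Intercept c from Well 1: 725 + 93.42 − 185.43 = 632.99.
At (1078, 93): z_contact = 366.19 + 59.26 + 632.99 = 1058.43 m.
Depth below ground = 1124.5 − 1058.43 = 66.1 m.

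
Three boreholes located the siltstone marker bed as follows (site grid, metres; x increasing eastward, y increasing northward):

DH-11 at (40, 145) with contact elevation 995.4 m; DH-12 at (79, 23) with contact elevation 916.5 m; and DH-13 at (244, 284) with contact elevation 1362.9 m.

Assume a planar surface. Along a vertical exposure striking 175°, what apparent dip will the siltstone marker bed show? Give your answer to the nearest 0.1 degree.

Let the plane be z = a·x + b·y + c.
DH-12−DH-11: 39a − 122b = −78.9;  DH-13−DH-11: 204a + 139b = 367.5.
Solving gives a = 1.11742, b = 1.00393.
Unit vector along 175° is (sin 175°, cos 175°) = (0.0872, -0.9962).
Slope in that direction = a·(0.0872) + b·(-0.9962) = −0.90272.
Apparent dip = arctan|0.90272| = 42.1° (true dip is 56.3°, so apparent ≤ true as expected).

42.1°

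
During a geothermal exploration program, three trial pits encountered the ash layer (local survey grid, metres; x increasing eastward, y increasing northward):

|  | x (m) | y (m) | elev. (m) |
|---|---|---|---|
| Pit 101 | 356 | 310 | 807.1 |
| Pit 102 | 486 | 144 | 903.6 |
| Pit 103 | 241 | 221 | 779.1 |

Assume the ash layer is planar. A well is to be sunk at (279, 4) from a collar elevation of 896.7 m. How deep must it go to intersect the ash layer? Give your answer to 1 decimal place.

48.4 m

Two edge vectors: Pit 101→Pit 102 = (130, -166, 96.5), Pit 101→Pit 103 = (-115, -89, -28).
Normal n = (Pit 101→Pit 102) × (Pit 101→Pit 103) = (13236.5, -7457.5, -30660).
So ∂z/∂x = −n_x/n_z = 0.43172 and ∂z/∂y = −n_y/n_z = −0.24323.
Intercept c from Pit 101: 807.1 − 153.69 + 75.40 = 728.81.
At (279, 4): z_contact = 120.45 − 0.97 + 728.81 = 848.29 m.
Depth below ground = 896.7 − 848.29 = 48.4 m.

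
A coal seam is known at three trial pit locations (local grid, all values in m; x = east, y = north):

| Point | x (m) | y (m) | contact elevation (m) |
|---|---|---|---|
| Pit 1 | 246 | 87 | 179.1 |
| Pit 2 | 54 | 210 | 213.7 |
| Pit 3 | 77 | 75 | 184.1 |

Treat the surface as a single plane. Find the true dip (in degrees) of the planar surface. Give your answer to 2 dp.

Two edge vectors: Pit 1→Pit 2 = (-192, 123, 34.6), Pit 1→Pit 3 = (-169, -12, 5).
Normal n = (Pit 1→Pit 2) × (Pit 1→Pit 3) = (1030.2, -4887.4, 23091).
So ∂z/∂x = −n_x/n_z = −0.04461 and ∂z/∂y = −n_y/n_z = 0.21166.
Gradient magnitude |∇z| = √(a² + b²) = √(0.00199 + 0.04480) = 0.21631.
True dip = arctan(0.21631) = 12.21°, dipping toward SSE (azimuth ≈ 168°).

12.21°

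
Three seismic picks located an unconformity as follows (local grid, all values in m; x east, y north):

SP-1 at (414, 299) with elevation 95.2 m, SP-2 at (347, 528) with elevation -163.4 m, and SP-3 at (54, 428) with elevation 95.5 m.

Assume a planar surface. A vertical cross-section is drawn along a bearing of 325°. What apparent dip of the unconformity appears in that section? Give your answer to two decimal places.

37.73°

Two edge vectors: SP-1→SP-2 = (-67, 229, -258.6), SP-1→SP-3 = (-360, 129, 0.3).
Normal n = (SP-1→SP-2) × (SP-1→SP-3) = (33428.1, 93116.1, 73797).
So ∂z/∂x = −n_x/n_z = −0.45297 and ∂z/∂y = −n_y/n_z = −1.26179.
Unit vector along 325° is (sin 325°, cos 325°) = (-0.5736, 0.8192).
Slope in that direction = a·(-0.5736) + b·(0.8192) = −0.77378.
Apparent dip = arctan|0.77378| = 37.73° (true dip is 53.3°, so apparent ≤ true as expected).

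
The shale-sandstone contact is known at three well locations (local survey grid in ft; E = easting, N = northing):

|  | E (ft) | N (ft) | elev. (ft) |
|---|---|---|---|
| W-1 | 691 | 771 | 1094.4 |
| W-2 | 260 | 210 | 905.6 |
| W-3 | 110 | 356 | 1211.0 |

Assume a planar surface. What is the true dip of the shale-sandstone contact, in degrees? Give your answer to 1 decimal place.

Let the plane be z = a·E + b·N + c.
W-2−W-1: −431a − 561b = −188.8;  W-3−W-1: −581a − 415b = 116.6.
Solving gives a = −0.97749, b = 1.08752.
Gradient magnitude |∇z| = √(a² + b²) = √(0.95548 + 1.18269) = 1.46225.
True dip = arctan(1.46225) = 55.6°, dipping toward SE (azimuth ≈ 138°).

55.6°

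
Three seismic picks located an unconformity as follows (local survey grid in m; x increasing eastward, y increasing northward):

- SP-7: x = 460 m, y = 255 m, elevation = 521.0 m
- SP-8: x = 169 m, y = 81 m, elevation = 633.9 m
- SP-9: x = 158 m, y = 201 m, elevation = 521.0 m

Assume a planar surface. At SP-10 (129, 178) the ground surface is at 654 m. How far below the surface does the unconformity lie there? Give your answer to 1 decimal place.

116.5 m

Let the plane be z = a·x + b·y + c.
SP-8−SP-7: −291a − 174b = 112.9;  SP-9−SP-7: −302a − 54b = 0.
Solving gives a = 0.16552, b = −0.92566.
Then c = 521 − a·460 − b·255 = 680.91.
At (129, 178): z_contact = 21.35 − 164.77 + 680.91 = 537.49 m.
Depth below ground = 654 − 537.49 = 116.5 m.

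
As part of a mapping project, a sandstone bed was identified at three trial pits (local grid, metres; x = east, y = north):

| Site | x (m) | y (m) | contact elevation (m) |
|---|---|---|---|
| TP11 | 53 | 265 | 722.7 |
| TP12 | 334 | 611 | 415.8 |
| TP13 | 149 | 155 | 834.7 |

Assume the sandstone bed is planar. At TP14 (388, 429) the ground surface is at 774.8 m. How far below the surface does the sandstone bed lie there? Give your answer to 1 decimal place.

Let the plane be z = a·x + b·y + c.
TP12−TP11: 281a + 346b = −306.9;  TP13−TP11: 96a − 110b = 112.
Solving gives a = 0.07786, b = −0.95023.
Then c = 722.7 − a·53 − b·265 = 970.38.
At (388, 429): z_contact = 30.21 − 407.65 + 970.38 = 592.95 m.
Depth below ground = 774.8 − 592.95 = 181.9 m.

181.9 m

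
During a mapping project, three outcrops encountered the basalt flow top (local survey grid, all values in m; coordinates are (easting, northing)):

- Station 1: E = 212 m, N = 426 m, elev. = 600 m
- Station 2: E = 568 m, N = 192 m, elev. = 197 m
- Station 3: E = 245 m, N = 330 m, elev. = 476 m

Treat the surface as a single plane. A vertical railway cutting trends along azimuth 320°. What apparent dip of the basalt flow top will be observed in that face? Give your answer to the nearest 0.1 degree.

48.4°

Let the plane be z = a·E + b·N + c.
Station 2−Station 1: 356a − 234b = −403;  Station 3−Station 1: 33a − 96b = −124.
Solving gives a = −0.36562, b = 1.16599.
Unit vector along 320° is (sin 320°, cos 320°) = (-0.6428, 0.7660).
Slope in that direction = a·(-0.6428) + b·(0.7660) = 1.12821.
Apparent dip = arctan|1.12821| = 48.4° (true dip is 50.7°, so apparent ≤ true as expected).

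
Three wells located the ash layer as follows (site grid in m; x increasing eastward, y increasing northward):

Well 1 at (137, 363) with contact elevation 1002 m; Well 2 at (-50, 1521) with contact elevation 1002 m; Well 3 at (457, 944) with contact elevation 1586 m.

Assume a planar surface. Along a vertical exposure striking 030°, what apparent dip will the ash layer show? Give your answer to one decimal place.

42.1°

Let the plane be z = a·x + b·y + c.
Well 2−Well 1: −187a + 1158b = 0;  Well 3−Well 1: 320a + 581b = 584.
Solving gives a = 1.41123, b = 0.22789.
Unit vector along 030° is (sin 30°, cos 30°) = (0.5000, 0.8660).
Slope in that direction = a·(0.5000) + b·(0.8660) = 0.90298.
Apparent dip = arctan|0.90298| = 42.1° (true dip is 55.0°, so apparent ≤ true as expected).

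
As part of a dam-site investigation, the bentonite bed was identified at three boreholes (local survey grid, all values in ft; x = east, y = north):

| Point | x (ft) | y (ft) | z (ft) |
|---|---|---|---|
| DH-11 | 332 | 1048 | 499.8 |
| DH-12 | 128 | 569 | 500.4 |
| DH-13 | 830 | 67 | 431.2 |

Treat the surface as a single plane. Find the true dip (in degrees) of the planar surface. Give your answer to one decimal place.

Let the plane be z = a·x + b·y + c.
DH-12−DH-11: −204a − 479b = 0.6;  DH-13−DH-11: 498a − 981b = −68.6.
Solving gives a = −0.07625, b = 0.03122.
Gradient magnitude |∇z| = √(a² + b²) = √(0.00581 + 0.00097) = 0.08239.
True dip = arctan(0.08239) = 4.7°, dipping toward ESE (azimuth ≈ 112°).

4.7°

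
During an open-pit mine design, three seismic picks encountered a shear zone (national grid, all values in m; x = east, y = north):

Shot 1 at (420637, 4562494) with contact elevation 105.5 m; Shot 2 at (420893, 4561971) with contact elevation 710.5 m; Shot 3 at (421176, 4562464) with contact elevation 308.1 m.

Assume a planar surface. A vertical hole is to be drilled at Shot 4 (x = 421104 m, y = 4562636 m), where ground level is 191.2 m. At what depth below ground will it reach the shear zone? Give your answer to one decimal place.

Let the plane be z = a·x + b·y + c.
Shot 2−Shot 1: 256a − 523b = 605;  Shot 3−Shot 1: 539a − 30b = 202.6.
Solving gives a = 0.320220118, b = −1.000045220.
Then c = 105.5 − a·420637 − b·4562494 = 4428109.38.
At (421104, 4562636): z_contact = 134845.97 − 4562842.32 + 4428109.38 = 113.04 m.
Depth below ground = 191.2 − 113.04 = 78.2 m.

78.2 m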